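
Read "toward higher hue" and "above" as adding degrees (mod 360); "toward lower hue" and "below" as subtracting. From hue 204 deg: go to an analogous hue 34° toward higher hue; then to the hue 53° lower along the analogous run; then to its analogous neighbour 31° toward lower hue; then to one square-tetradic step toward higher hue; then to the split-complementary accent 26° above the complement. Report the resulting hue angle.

90°

+34° (analog 34° ↑): 204 + 34 = 238°
−53° (analog 53° ↓): 238 − 53 = 185°
−31° (analog 31° ↓): 185 − 31 = 154°
+90° (square ↑): 154 + 90 = 244°
+206° (split-comp 26° ↑): 244 + 206 = 450 → 450 − 360 = 90°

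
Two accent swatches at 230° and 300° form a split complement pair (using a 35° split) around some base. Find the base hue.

85°

The accents sit 35° either side of the complement, so the complement is their short-arc midpoint on the wheel.
Short-arc midpoint of 230° and 300°: 265°.
Base is 180° from the complement: 265 − 180 = 85°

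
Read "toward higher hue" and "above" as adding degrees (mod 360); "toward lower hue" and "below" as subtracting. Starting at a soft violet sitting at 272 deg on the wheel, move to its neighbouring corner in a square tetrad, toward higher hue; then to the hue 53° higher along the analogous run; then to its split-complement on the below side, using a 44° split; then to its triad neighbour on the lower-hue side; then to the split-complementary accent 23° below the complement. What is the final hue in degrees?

square ↑ +90°: 272 + 90 = 362 → 362 − 360 = 2°
analog 53° ↑ +53°: 2 + 53 = 55°
split-comp 44° ↓ +136°: 55 + 136 = 191°
triadic ↓ −120°: 191 − 120 = 71°
split-comp 23° ↓ +157°: 71 + 157 = 228°

228°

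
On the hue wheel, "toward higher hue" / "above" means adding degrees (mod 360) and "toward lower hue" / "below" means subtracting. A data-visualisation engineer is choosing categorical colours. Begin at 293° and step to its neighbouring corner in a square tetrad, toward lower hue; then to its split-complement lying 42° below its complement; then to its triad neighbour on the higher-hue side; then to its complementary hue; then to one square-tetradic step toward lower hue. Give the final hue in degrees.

191°

293 − 90 = 203°   (square ↓)
203 + 138 = 341°   (split-comp 42° ↓)
341 + 120 = 461 → 461 − 360 = 101°   (triadic ↑)
101 + 180 = 281°   (complement)
281 − 90 = 191°   (square ↓)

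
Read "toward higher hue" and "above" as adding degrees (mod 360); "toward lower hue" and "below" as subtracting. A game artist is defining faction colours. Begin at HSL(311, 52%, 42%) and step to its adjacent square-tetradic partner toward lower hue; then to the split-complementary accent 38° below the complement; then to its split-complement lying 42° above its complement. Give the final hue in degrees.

225°

311 − 90 = 221°   (square ↓)
221 + 142 = 363 → 363 − 360 = 3°   (split-comp 38° ↓)
3 + 222 = 225°   (split-comp 42° ↑)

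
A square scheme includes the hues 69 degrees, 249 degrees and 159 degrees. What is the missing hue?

A square tetradic scheme places four hues every 90°.
The full set through 69° is {69°, 159°, 249°, 339°}.
Given {69°, 159°, 249°}, the missing hue is 339°.

339°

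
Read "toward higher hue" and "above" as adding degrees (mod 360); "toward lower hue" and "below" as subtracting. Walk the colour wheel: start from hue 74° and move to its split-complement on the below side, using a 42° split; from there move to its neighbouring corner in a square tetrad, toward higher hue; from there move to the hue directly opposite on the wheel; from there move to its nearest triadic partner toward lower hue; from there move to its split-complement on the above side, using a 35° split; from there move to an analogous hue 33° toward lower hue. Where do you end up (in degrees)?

184°

+138° (split-comp 42° ↓): 74 + 138 = 212°
+90° (square ↑): 212 + 90 = 302°
+180° (complement): 302 + 180 = 482 → 482 − 360 = 122°
−120° (triadic ↓): 122 − 120 = 2°
+215° (split-comp 35° ↑): 2 + 215 = 217°
−33° (analog 33° ↓): 217 − 33 = 184°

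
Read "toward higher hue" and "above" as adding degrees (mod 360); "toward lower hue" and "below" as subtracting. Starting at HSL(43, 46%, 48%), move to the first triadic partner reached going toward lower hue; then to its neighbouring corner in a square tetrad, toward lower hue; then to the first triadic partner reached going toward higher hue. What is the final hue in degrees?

43 − 120 = -77 → -77 + 360 = 283°   (triadic ↓)
283 − 90 = 193°   (square ↓)
193 + 120 = 313°   (triadic ↑)

313°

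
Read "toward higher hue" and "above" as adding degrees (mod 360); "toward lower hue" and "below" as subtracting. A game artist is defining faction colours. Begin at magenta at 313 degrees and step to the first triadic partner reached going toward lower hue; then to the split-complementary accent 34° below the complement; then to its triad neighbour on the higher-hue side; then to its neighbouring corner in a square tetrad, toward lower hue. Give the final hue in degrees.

triadic ↓ −120°: 313 − 120 = 193°
split-comp 34° ↓ +146°: 193 + 146 = 339°
triadic ↑ +120°: 339 + 120 = 459 → 459 − 360 = 99°
square ↓ −90°: 99 − 90 = 9°

9°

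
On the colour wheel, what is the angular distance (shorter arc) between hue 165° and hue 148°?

17°

|165 − 148| = 17.
17 ≤ 180, so the shorter arc is 17°.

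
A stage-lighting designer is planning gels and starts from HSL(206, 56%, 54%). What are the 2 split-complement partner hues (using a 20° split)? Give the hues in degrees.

Split-complementary hues sit 20° either side of the complement.
Complement of 206 degrees: 206 + 180 = 386 → 386 − 360 = 26°
26 − 20 = 6°
26 + 20 = 46°

6° and 46°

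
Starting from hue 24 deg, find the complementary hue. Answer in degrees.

204°

24 + 180 = 204°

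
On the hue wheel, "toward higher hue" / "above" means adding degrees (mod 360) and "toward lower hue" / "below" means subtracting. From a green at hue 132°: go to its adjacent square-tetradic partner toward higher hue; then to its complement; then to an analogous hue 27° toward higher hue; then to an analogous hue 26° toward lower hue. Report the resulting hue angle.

43°

square ↑ +90°: 132 + 90 = 222°
complement +180°: 222 + 180 = 402 → 402 − 360 = 42°
analog 27° ↑ +27°: 42 + 27 = 69°
analog 26° ↓ −26°: 69 − 26 = 43°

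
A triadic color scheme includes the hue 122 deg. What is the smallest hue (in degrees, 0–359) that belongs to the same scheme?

2°

A triad places three hues 120° apart.
The full set through 122° is {2°, 122°, 242°}.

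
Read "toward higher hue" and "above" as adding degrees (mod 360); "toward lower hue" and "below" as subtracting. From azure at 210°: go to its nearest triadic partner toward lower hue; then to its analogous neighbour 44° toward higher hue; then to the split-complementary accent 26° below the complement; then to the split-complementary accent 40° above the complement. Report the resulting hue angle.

148°

triadic ↓ −120°: 210 − 120 = 90°
analog 44° ↑ +44°: 90 + 44 = 134°
split-comp 26° ↓ +154°: 134 + 154 = 288°
split-comp 40° ↑ +220°: 288 + 220 = 508 → 508 − 360 = 148°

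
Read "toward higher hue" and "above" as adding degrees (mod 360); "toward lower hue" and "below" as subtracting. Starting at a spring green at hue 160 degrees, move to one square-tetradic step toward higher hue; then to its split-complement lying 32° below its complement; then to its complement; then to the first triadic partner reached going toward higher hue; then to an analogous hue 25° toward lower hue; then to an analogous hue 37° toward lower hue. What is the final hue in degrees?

276°

+90° (square ↑): 160 + 90 = 250°
+148° (split-comp 32° ↓): 250 + 148 = 398 → 398 − 360 = 38°
+180° (complement): 38 + 180 = 218°
+120° (triadic ↑): 218 + 120 = 338°
−25° (analog 25° ↓): 338 − 25 = 313°
−37° (analog 37° ↓): 313 − 37 = 276°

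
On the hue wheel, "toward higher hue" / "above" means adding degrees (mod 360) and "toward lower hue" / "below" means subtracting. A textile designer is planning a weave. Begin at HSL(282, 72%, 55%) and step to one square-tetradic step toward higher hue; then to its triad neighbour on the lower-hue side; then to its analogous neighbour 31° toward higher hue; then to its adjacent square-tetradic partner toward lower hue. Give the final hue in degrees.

193°

282 + 90 = 372 → 372 − 360 = 12°   (square ↑)
12 − 120 = -108 → -108 + 360 = 252°   (triadic ↓)
252 + 31 = 283°   (analog 31° ↑)
283 − 90 = 193°   (square ↓)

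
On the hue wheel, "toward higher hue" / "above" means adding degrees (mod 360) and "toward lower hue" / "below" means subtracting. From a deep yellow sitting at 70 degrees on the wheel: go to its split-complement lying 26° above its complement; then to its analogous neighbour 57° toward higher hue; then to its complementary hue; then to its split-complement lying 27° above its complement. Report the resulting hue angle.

+206° (split-comp 26° ↑): 70 + 206 = 276°
+57° (analog 57° ↑): 276 + 57 = 333°
+180° (complement): 333 + 180 = 513 → 513 − 360 = 153°
+207° (split-comp 27° ↑): 153 + 207 = 360 → 360 − 360 = 0°

0°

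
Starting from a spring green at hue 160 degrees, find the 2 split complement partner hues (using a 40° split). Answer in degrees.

300° and 20°

Split-complementary hues sit 40° either side of the complement.
Complement of 160 degrees: 160 + 180 = 340°
340 − 40 = 300°
340 + 40 = 380 → 380 − 360 = 20°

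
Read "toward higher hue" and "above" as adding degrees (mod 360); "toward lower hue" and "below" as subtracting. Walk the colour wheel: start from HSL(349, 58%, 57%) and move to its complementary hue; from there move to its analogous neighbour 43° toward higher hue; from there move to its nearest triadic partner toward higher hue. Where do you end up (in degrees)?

349 + 180 = 529 → 529 − 360 = 169°   (complement)
169 + 43 = 212°   (analog 43° ↑)
212 + 120 = 332°   (triadic ↑)

332°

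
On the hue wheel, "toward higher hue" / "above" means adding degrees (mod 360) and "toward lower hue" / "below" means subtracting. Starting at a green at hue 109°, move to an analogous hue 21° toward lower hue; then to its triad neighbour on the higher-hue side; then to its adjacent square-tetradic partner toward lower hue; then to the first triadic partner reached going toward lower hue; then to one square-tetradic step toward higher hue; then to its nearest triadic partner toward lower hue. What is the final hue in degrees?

−21° (analog 21° ↓): 109 − 21 = 88°
+120° (triadic ↑): 88 + 120 = 208°
−90° (square ↓): 208 − 90 = 118°
−120° (triadic ↓): 118 − 120 = -2 → -2 + 360 = 358°
+90° (square ↑): 358 + 90 = 448 → 448 − 360 = 88°
−120° (triadic ↓): 88 − 120 = -32 → -32 + 360 = 328°

328°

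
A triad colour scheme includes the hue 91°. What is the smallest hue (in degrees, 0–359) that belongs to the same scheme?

A triad places three hues 120° apart.
The full set through 91° is {91°, 211°, 331°}.

91°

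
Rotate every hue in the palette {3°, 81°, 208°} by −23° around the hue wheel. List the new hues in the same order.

3 − 23 = -20 → -20 + 360 = 340°
81 − 23 = 58°
208 − 23 = 185°

340°, 58°, 185°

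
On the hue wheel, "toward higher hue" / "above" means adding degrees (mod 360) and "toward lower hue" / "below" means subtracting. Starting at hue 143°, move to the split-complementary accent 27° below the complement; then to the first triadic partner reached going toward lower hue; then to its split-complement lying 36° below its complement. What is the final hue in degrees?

143 + 153 = 296°   (split-comp 27° ↓)
296 − 120 = 176°   (triadic ↓)
176 + 144 = 320°   (split-comp 36° ↓)

320°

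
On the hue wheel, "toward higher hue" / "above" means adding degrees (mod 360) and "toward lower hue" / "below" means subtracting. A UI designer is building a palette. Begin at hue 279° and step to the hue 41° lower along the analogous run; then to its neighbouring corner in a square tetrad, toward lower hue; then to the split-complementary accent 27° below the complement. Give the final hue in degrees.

−41° (analog 41° ↓): 279 − 41 = 238°
−90° (square ↓): 238 − 90 = 148°
+153° (split-comp 27° ↓): 148 + 153 = 301°

301°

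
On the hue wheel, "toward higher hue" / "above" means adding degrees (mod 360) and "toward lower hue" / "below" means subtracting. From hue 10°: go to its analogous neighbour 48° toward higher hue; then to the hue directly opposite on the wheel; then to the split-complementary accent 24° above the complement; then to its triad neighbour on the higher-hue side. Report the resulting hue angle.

analog 48° ↑ +48°: 10 + 48 = 58°
complement +180°: 58 + 180 = 238°
split-comp 24° ↑ +204°: 238 + 204 = 442 → 442 − 360 = 82°
triadic ↑ +120°: 82 + 120 = 202°

202°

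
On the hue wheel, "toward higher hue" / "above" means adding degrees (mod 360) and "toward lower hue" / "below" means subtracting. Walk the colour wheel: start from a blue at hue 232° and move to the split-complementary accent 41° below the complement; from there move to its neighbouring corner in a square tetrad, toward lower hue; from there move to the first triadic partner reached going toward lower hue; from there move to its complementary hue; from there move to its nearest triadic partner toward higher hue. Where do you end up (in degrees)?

split-comp 41° ↓ +139°: 232 + 139 = 371 → 371 − 360 = 11°
square ↓ −90°: 11 − 90 = -79 → -79 + 360 = 281°
triadic ↓ −120°: 281 − 120 = 161°
complement +180°: 161 + 180 = 341°
triadic ↑ +120°: 341 + 120 = 461 → 461 − 360 = 101°

101°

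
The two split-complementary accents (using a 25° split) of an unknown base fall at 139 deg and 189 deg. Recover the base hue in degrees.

The accents sit 25° either side of the complement, so the complement is their short-arc midpoint on the wheel.
Short-arc midpoint of 139° and 189°: 164°.
Base is 180° from the complement: 164 − 180 = -16 → -16 + 360 = 344°

344°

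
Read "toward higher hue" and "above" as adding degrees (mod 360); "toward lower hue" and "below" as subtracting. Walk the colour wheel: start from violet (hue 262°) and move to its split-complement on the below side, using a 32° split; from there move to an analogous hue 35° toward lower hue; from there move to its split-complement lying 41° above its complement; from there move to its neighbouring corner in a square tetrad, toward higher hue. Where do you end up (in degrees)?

326°

+148° (split-comp 32° ↓): 262 + 148 = 410 → 410 − 360 = 50°
−35° (analog 35° ↓): 50 − 35 = 15°
+221° (split-comp 41° ↑): 15 + 221 = 236°
+90° (square ↑): 236 + 90 = 326°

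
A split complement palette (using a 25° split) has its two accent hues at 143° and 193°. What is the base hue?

The accents sit 25° either side of the complement, so the complement is their short-arc midpoint on the wheel.
Short-arc midpoint of 143° and 193°: 168°.
Base is 180° from the complement: 168 − 180 = -12 → -12 + 360 = 348°

348°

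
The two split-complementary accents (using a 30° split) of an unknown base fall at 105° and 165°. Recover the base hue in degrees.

The accents sit 30° either side of the complement, so the complement is their short-arc midpoint on the wheel.
Short-arc midpoint of 105° and 165°: 135°.
Base is 180° from the complement: 135 − 180 = -45 → -45 + 360 = 315°

315°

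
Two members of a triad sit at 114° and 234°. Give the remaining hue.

354°

A triad spaces three hues 120° apart.
The full set is {114°, 234°, 354°}.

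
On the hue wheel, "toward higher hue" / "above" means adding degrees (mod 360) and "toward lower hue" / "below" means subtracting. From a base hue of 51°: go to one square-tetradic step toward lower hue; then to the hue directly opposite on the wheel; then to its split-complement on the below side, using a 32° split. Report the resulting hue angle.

289°

51 − 90 = -39 → -39 + 360 = 321°   (square ↓)
321 + 180 = 501 → 501 − 360 = 141°   (complement)
141 + 148 = 289°   (split-comp 32° ↓)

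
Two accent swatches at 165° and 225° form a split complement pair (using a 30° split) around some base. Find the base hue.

The accents sit 30° either side of the complement, so the complement is their short-arc midpoint on the wheel.
Short-arc midpoint of 165° and 225°: 195°.
Base is 180° from the complement: 195 − 180 = 15°

15°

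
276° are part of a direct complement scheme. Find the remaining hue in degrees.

The complement sits 180° across the wheel.
The full set through 276° is {96°, 276°}.
Given {276°}, the missing hue is 96°.

96°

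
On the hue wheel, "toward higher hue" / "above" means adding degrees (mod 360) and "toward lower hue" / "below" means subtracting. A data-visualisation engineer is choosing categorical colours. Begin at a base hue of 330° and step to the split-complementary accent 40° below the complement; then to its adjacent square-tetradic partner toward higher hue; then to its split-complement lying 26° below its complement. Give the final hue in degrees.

split-comp 40° ↓ +140°: 330 + 140 = 470 → 470 − 360 = 110°
square ↑ +90°: 110 + 90 = 200°
split-comp 26° ↓ +154°: 200 + 154 = 354°

354°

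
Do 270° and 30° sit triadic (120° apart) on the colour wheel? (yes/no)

Angular distance: |270 − 30| = 240; shorter arc = 360 − 240 = 120°.
Triadic (120° apart) requires 120°.

yes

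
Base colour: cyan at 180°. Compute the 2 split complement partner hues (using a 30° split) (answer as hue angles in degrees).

330° and 30°

Split-complementary hues sit 30° either side of the complement.
Complement of 180°: 180 + 180 = 360 → 360 − 360 = 0°
0 − 30 = -30 → -30 + 360 = 330°
0 + 30 = 30°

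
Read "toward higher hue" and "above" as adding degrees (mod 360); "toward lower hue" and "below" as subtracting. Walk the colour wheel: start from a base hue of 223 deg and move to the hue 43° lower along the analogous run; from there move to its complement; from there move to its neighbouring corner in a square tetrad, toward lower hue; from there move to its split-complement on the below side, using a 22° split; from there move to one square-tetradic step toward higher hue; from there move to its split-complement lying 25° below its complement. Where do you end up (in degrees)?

analog 43° ↓ −43°: 223 − 43 = 180°
complement +180°: 180 + 180 = 360 → 360 − 360 = 0°
square ↓ −90°: 0 − 90 = -90 → -90 + 360 = 270°
split-comp 22° ↓ +158°: 270 + 158 = 428 → 428 − 360 = 68°
square ↑ +90°: 68 + 90 = 158°
split-comp 25° ↓ +155°: 158 + 155 = 313°

313°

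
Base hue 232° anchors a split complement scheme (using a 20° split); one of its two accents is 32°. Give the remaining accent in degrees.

Split-complementary hues sit 20° either side of the complement.
Complement of the base 232°: 232 + 180 = 412 → 412 − 360 = 52°
The given accent 32° is 20° one side of 52°; the other accent sits 20° the other side: 52 + 20 = 72°

72°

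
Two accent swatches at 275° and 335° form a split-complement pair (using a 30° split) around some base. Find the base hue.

The accents sit 30° either side of the complement, so the complement is their short-arc midpoint on the wheel.
Short-arc midpoint of 275° and 335°: 305°.
Base is 180° from the complement: 305 − 180 = 125°

125°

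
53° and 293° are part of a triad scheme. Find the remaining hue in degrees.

A triad places three hues 120° apart.
The full set through 53° is {53°, 173°, 293°}.
Given {53°, 293°}, the missing hue is 173°.

173°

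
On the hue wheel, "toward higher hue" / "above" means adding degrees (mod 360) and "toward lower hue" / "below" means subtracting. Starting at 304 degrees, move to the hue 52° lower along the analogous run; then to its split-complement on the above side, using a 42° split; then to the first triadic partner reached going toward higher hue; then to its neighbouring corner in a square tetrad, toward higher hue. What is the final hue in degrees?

324°

−52° (analog 52° ↓): 304 − 52 = 252°
+222° (split-comp 42° ↑): 252 + 222 = 474 → 474 − 360 = 114°
+120° (triadic ↑): 114 + 120 = 234°
+90° (square ↑): 234 + 90 = 324°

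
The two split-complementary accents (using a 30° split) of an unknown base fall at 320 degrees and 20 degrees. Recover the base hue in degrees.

The accents sit 30° either side of the complement, so the complement is their short-arc midpoint on the wheel.
Short-arc midpoint of 320° and 20°: 350°.
Base is 180° from the complement: 350 − 180 = 170°

170°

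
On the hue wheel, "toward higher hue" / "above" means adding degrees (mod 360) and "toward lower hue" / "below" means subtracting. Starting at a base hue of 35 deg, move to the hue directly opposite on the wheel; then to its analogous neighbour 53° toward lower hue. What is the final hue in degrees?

+180° (complement): 35 + 180 = 215°
−53° (analog 53° ↓): 215 − 53 = 162°

162°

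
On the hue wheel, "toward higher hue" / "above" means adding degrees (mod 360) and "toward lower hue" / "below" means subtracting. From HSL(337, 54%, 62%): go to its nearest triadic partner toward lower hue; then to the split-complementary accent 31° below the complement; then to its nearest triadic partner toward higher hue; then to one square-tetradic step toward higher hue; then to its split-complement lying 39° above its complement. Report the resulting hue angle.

triadic ↓ −120°: 337 − 120 = 217°
split-comp 31° ↓ +149°: 217 + 149 = 366 → 366 − 360 = 6°
triadic ↑ +120°: 6 + 120 = 126°
square ↑ +90°: 126 + 90 = 216°
split-comp 39° ↑ +219°: 216 + 219 = 435 → 435 − 360 = 75°

75°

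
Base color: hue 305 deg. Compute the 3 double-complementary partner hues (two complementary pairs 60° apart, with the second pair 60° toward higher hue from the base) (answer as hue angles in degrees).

A rectangular tetradic uses two complementary pairs 60° apart: offsets 0°, 60°, 180°, 240°.
305 + 60 = 365 → 365 − 360 = 5°
305 + 180 = 485 → 485 − 360 = 125°
305 + 240 = 545 → 545 − 360 = 185°

5°, 125° and 185°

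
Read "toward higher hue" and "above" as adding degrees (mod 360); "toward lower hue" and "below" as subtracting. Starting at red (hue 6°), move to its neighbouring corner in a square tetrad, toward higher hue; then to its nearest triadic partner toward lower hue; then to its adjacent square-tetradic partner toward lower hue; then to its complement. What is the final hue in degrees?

66°

+90° (square ↑): 6 + 90 = 96°
−120° (triadic ↓): 96 − 120 = -24 → -24 + 360 = 336°
−90° (square ↓): 336 − 90 = 246°
+180° (complement): 246 + 180 = 426 → 426 − 360 = 66°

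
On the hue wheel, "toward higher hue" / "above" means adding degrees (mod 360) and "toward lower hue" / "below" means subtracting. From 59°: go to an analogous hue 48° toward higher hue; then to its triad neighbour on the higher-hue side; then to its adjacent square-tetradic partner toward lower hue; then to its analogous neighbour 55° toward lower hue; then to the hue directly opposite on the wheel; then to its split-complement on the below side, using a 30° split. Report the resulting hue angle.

+48° (analog 48° ↑): 59 + 48 = 107°
+120° (triadic ↑): 107 + 120 = 227°
−90° (square ↓): 227 − 90 = 137°
−55° (analog 55° ↓): 137 − 55 = 82°
+180° (complement): 82 + 180 = 262°
+150° (split-comp 30° ↓): 262 + 150 = 412 → 412 − 360 = 52°

52°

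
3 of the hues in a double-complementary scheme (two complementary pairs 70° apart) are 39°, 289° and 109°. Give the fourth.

219°

A rectangular tetradic uses two complementary pairs 70° apart: offsets 0°, 70°, 180°, 250°.
Among {39°, 109°, 289°}, 289° and 109° are a 180° pair.
The remaining hue 39° needs its own complement: 39 + 180 = 219°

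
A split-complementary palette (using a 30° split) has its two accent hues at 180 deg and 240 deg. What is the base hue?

The accents sit 30° either side of the complement, so the complement is their short-arc midpoint on the wheel.
Short-arc midpoint of 180° and 240°: 210°.
Base is 180° from the complement: 210 − 180 = 30°

30°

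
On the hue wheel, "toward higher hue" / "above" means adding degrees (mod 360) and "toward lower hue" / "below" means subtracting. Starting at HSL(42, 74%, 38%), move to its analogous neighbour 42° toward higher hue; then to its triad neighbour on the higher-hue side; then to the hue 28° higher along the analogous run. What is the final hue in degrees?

232°

analog 42° ↑ +42°: 42 + 42 = 84°
triadic ↑ +120°: 84 + 120 = 204°
analog 28° ↑ +28°: 204 + 28 = 232°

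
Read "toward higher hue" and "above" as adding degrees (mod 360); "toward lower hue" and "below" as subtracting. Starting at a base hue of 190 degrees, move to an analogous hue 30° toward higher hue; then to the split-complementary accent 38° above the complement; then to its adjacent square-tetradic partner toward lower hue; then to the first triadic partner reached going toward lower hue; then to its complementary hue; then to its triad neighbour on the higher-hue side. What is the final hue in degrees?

168°

190 + 30 = 220°   (analog 30° ↑)
220 + 218 = 438 → 438 − 360 = 78°   (split-comp 38° ↑)
78 − 90 = -12 → -12 + 360 = 348°   (square ↓)
348 − 120 = 228°   (triadic ↓)
228 + 180 = 408 → 408 − 360 = 48°   (complement)
48 + 120 = 168°   (triadic ↑)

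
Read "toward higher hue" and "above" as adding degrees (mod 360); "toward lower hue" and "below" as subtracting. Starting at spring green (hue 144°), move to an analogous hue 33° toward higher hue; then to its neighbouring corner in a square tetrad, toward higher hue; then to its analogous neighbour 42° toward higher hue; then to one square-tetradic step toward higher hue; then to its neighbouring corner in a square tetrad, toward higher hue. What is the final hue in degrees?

+33° (analog 33° ↑): 144 + 33 = 177°
+90° (square ↑): 177 + 90 = 267°
+42° (analog 42° ↑): 267 + 42 = 309°
+90° (square ↑): 309 + 90 = 399 → 399 − 360 = 39°
+90° (square ↑): 39 + 90 = 129°

129°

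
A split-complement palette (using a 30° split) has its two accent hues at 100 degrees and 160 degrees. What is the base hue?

The accents sit 30° either side of the complement, so the complement is their short-arc midpoint on the wheel.
Short-arc midpoint of 100° and 160°: 130°.
Base is 180° from the complement: 130 − 180 = -50 → -50 + 360 = 310°

310°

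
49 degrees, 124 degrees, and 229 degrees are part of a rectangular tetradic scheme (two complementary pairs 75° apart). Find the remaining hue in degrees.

A rectangular tetradic uses two complementary pairs 75° apart: offsets 0°, 75°, 180°, 255°.
Among {49°, 124°, 229°}, 49° and 229° are a 180° pair.
The remaining hue 124° needs its own complement: 124 + 180 = 304°

304°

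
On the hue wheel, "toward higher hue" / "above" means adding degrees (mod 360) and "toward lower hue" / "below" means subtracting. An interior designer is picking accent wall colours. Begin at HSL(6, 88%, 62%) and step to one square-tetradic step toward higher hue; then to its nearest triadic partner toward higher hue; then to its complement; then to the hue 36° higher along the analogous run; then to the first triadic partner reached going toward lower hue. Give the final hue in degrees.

+90° (square ↑): 6 + 90 = 96°
+120° (triadic ↑): 96 + 120 = 216°
+180° (complement): 216 + 180 = 396 → 396 − 360 = 36°
+36° (analog 36° ↑): 36 + 36 = 72°
−120° (triadic ↓): 72 − 120 = -48 → -48 + 360 = 312°

312°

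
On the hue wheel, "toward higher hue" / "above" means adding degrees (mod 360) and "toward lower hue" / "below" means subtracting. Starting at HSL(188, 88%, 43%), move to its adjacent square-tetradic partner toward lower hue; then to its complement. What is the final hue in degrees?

square ↓ −90°: 188 − 90 = 98°
complement +180°: 98 + 180 = 278°

278°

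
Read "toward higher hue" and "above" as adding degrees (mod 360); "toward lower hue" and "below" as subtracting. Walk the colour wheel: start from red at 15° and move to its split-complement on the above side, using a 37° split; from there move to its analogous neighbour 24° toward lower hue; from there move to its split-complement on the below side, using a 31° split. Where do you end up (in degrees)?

357°

+217° (split-comp 37° ↑): 15 + 217 = 232°
−24° (analog 24° ↓): 232 − 24 = 208°
+149° (split-comp 31° ↓): 208 + 149 = 357°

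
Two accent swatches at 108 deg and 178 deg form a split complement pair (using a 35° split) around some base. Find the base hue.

323°

The accents sit 35° either side of the complement, so the complement is their short-arc midpoint on the wheel.
Short-arc midpoint of 108° and 178°: 143°.
Base is 180° from the complement: 143 − 180 = -37 → -37 + 360 = 323°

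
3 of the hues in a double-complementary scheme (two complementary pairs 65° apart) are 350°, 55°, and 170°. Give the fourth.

A rectangular tetradic uses two complementary pairs 65° apart: offsets 0°, 65°, 180°, 245°.
Among {55°, 170°, 350°}, 350° and 170° are a 180° pair.
The remaining hue 55° needs its own complement: 55 + 180 = 235°

235°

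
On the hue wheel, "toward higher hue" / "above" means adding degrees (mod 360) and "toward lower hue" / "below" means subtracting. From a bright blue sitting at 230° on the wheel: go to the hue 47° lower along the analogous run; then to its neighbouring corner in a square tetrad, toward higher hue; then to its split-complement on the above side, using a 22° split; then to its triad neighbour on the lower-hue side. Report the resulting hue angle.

355°

−47° (analog 47° ↓): 230 − 47 = 183°
+90° (square ↑): 183 + 90 = 273°
+202° (split-comp 22° ↑): 273 + 202 = 475 → 475 − 360 = 115°
−120° (triadic ↓): 115 − 120 = -5 → -5 + 360 = 355°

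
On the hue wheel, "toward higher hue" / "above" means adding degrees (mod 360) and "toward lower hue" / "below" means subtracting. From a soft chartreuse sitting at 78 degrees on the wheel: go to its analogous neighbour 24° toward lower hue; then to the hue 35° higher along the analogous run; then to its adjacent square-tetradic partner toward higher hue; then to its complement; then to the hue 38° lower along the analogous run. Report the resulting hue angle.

−24° (analog 24° ↓): 78 − 24 = 54°
+35° (analog 35° ↑): 54 + 35 = 89°
+90° (square ↑): 89 + 90 = 179°
+180° (complement): 179 + 180 = 359°
−38° (analog 38° ↓): 359 − 38 = 321°

321°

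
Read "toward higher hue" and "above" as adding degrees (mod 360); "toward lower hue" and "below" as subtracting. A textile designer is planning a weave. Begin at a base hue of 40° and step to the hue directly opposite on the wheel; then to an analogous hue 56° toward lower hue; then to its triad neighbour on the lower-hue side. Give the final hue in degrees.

40 + 180 = 220°   (complement)
220 − 56 = 164°   (analog 56° ↓)
164 − 120 = 44°   (triadic ↓)

44°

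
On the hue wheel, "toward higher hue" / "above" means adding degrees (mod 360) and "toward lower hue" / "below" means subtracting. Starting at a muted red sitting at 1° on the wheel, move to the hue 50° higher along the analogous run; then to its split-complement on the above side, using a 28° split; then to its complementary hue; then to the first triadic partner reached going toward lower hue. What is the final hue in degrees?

319°

analog 50° ↑ +50°: 1 + 50 = 51°
split-comp 28° ↑ +208°: 51 + 208 = 259°
complement +180°: 259 + 180 = 439 → 439 − 360 = 79°
triadic ↓ −120°: 79 − 120 = -41 → -41 + 360 = 319°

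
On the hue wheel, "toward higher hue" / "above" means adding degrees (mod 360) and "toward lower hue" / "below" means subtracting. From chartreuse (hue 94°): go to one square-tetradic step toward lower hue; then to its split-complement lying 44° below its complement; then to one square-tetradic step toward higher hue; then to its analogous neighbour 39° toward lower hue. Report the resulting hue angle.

191°

square ↓ −90°: 94 − 90 = 4°
split-comp 44° ↓ +136°: 4 + 136 = 140°
square ↑ +90°: 140 + 90 = 230°
analog 39° ↓ −39°: 230 − 39 = 191°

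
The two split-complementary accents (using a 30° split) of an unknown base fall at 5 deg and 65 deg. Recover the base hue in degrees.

215°

The accents sit 30° either side of the complement, so the complement is their short-arc midpoint on the wheel.
Short-arc midpoint of 5° and 65°: 35°.
Base is 180° from the complement: 35 − 180 = -145 → -145 + 360 = 215°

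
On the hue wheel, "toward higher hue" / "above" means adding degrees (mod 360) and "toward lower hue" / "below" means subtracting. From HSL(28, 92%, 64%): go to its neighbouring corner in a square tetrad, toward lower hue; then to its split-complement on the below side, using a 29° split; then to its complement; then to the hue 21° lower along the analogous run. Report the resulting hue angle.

−90° (square ↓): 28 − 90 = -62 → -62 + 360 = 298°
+151° (split-comp 29° ↓): 298 + 151 = 449 → 449 − 360 = 89°
+180° (complement): 89 + 180 = 269°
−21° (analog 21° ↓): 269 − 21 = 248°

248°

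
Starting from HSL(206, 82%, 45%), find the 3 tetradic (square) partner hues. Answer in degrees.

296°, 26°, and 116°

A square tetradic scheme places four hues every 90°.
206 + 90 = 296°
206 + 180 = 386 → 386 − 360 = 26°
206 + 270 = 476 → 476 − 360 = 116°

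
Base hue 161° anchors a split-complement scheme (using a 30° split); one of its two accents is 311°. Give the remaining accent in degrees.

11°

Split-complementary hues sit 30° either side of the complement.
Complement of the base 161°: 161 + 180 = 341°
The given accent 311° is 30° one side of 341°; the other accent sits 30° the other side: 341 + 30 = 371 → 371 − 360 = 11°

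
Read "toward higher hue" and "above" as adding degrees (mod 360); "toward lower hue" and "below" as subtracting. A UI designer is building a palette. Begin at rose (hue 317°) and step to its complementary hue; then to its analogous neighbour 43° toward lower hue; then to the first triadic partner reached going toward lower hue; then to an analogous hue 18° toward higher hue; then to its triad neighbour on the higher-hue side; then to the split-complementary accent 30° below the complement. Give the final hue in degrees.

complement +180°: 317 + 180 = 497 → 497 − 360 = 137°
analog 43° ↓ −43°: 137 − 43 = 94°
triadic ↓ −120°: 94 − 120 = -26 → -26 + 360 = 334°
analog 18° ↑ +18°: 334 + 18 = 352°
triadic ↑ +120°: 352 + 120 = 472 → 472 − 360 = 112°
split-comp 30° ↓ +150°: 112 + 150 = 262°

262°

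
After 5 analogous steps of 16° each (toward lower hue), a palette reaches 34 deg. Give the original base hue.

5 steps of 16° (toward lower hue) give a net shift of −80°.
Start = end − shift: 34 + 80 = 114°

114°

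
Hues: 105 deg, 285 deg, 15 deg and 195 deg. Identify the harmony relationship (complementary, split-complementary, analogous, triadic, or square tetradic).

square tetradic

Sort the hues: 15°, 105°, 195°, 285°.
Successive gaps around the wheel: 90°, 90°, 90°, 90°.
Four hues every 90° form a square tetradic scheme.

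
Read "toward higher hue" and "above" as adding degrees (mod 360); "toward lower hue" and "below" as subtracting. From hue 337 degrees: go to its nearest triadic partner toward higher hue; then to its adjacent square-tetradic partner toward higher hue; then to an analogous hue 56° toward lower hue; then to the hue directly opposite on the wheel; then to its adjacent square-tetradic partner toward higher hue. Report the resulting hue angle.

337 + 120 = 457 → 457 − 360 = 97°   (triadic ↑)
97 + 90 = 187°   (square ↑)
187 − 56 = 131°   (analog 56° ↓)
131 + 180 = 311°   (complement)
311 + 90 = 401 → 401 − 360 = 41°   (square ↑)

41°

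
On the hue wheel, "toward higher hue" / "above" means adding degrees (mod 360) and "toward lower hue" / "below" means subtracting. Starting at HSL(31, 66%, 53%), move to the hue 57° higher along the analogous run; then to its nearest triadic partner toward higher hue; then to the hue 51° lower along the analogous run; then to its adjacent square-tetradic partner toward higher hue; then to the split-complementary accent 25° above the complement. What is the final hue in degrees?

31 + 57 = 88°   (analog 57° ↑)
88 + 120 = 208°   (triadic ↑)
208 − 51 = 157°   (analog 51° ↓)
157 + 90 = 247°   (square ↑)
247 + 205 = 452 → 452 − 360 = 92°   (split-comp 25° ↑)

92°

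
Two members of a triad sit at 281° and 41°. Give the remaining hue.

161°

A triad spaces three hues 120° apart.
The full set is {41°, 161°, 281°}.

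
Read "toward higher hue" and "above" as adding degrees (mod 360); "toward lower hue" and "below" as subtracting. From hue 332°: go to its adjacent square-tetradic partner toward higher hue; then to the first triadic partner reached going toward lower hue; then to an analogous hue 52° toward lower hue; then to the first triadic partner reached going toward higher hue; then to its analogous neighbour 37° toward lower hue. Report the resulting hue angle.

square ↑ +90°: 332 + 90 = 422 → 422 − 360 = 62°
triadic ↓ −120°: 62 − 120 = -58 → -58 + 360 = 302°
analog 52° ↓ −52°: 302 − 52 = 250°
triadic ↑ +120°: 250 + 120 = 370 → 370 − 360 = 10°
analog 37° ↓ −37°: 10 − 37 = -27 → -27 + 360 = 333°

333°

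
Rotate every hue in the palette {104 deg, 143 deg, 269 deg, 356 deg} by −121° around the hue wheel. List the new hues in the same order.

104 − 121 = -17 → -17 + 360 = 343°
143 − 121 = 22°
269 − 121 = 148°
356 − 121 = 235°

343°, 22°, 148°, 235°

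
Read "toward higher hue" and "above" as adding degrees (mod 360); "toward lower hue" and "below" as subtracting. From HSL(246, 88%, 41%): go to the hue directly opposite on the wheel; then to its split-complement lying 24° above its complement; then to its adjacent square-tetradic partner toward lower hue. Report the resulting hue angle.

180°

+180° (complement): 246 + 180 = 426 → 426 − 360 = 66°
+204° (split-comp 24° ↑): 66 + 204 = 270°
−90° (square ↓): 270 − 90 = 180°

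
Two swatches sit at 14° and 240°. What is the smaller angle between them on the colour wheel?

134°

|14 − 240| = 226.
The shorter arc is 360 − 226 = 134°.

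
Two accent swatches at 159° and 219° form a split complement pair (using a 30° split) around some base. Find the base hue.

The accents sit 30° either side of the complement, so the complement is their short-arc midpoint on the wheel.
Short-arc midpoint of 159° and 219°: 189°.
Base is 180° from the complement: 189 − 180 = 9°

9°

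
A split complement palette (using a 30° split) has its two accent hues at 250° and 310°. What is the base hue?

100°

The accents sit 30° either side of the complement, so the complement is their short-arc midpoint on the wheel.
Short-arc midpoint of 250° and 310°: 280°.
Base is 180° from the complement: 280 − 180 = 100°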